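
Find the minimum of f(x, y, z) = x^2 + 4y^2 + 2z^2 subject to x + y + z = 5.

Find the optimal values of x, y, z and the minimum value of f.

Using Lagrange multipliers on f = x^2 + 4y^2 + 2z^2 with constraint x + y + z = 5:
Conditions: 2*1*x = lambda, 2*4*y = lambda, 2*2*z = lambda
So x = lambda/2, y = lambda/8, z = lambda/4
Substituting into constraint: lambda * (7/8) = 5
lambda = 40/7
x = 20/7, y = 5/7, z = 10/7
Minimum value = 100/7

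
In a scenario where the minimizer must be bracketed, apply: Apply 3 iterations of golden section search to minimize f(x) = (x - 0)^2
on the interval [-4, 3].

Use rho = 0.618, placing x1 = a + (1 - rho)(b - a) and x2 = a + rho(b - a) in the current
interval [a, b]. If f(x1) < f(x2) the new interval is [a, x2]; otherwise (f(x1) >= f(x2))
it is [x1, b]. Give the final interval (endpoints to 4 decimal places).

Golden section search for min of f(x) = (x - 0)^2 on [-4, 3].
Each step: x1 = a + (1 - rho)(b - a), x2 = a + rho(b - a); if f(x1) < f(x2) keep [a, x2], otherwise keep [x1, b].
Step 1: [-4.0000, 3.0000], x1=-1.3260 (f=1.7583), x2=0.3260 (f=0.1063); f(x1) > f(x2) => keep [-1.3260, 3.0000]
Step 2: [-1.3260, 3.0000], x1=0.3265 (f=0.1066), x2=1.3475 (f=1.8157); f(x1) < f(x2) => keep [-1.3260, 1.3475]
Step 3: [-1.3260, 1.3475], x1=-0.3047 (f=0.0929), x2=0.3262 (f=0.1064); f(x1) < f(x2) => keep [-1.3260, 0.3262]
Final interval: [-1.3260, 0.3262]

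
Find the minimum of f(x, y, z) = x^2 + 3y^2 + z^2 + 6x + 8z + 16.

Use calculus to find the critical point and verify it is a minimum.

f(x,y,z) = x^2 + 3y^2 + z^2 + 6x + 8z + 16
df/dx = 2x + (6) = 0 => x = -3
df/dy = 6y + (0) = 0 => y = 0
df/dz = 2z + (8) = 0 => z = -4
f(-3,0,-4) = 1*(-3)^2 + 3*(0)^2 + 1*(-4)^2 + 6*(-3) + 8*(-4) + 16 = -9
Hessian is diagonal with entries 2, 6, 2 > 0, confirmed minimum.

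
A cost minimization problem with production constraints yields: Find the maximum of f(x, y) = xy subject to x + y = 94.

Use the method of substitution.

Substitute y = 94 - x into f(x,y) = xy:
g(x) = x(94 - x) = 94x - x^2
g'(x) = 94 - 2x = 0  =>  x = 47
y = 94 - 47 = 47
Maximum value = 47 * 47 = 2209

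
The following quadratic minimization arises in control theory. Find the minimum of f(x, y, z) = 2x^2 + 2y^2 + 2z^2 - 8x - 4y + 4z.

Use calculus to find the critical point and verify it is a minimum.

f(x,y,z) = 2x^2 + 2y^2 + 2z^2 - 8x - 4y + 4z
df/dx = 4x + (-8) = 0 => x = 2
df/dy = 4y + (-4) = 0 => y = 1
df/dz = 4z + (4) = 0 => z = -1
f(2,1,-1) = 2*(2)^2 + 2*(1)^2 + 2*(-1)^2 + -8*(2) + -4*(1) + 4*(-1) = -12
Hessian is diagonal with entries 4, 4, 4 > 0, confirmed minimum.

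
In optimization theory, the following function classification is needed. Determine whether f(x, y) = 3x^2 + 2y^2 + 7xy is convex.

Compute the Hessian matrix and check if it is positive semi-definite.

f(x,y) = 3x^2 + 2y^2 + 7xy
Hessian H = [[6, 7], [7, 4]]
trace(H) = 10, det(H) = -25
Eigenvalues: (10 +/- sqrt(200)) / 2 = 12.07, -2.071
Since not both eigenvalues positive, f is neither convex nor concave.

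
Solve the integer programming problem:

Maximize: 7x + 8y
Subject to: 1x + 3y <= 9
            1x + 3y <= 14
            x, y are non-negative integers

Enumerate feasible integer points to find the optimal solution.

Constraint 1: 1x + 3y <= 9
Constraint 2: 1x + 3y <= 14
Feasible x range (need y >= 0): 0 <= x <= min(9/1, 14/1) => x in {0, ..., 9}.
Enumerate feasible integer points row by row (the coefficient of y is 8 > 0, so for each x the largest feasible y gives the best value):
  x = 0: y <= min((9 - 1*0)/3, (14 - 1*0)/3) => y in {0, ..., 3}; best 7*0 + 8*3 = 24
  x = 1: y <= min((9 - 1*1)/3, (14 - 1*1)/3) => y in {0, ..., 2}; best 7*1 + 8*2 = 23
  x = 2: y <= min((9 - 1*2)/3, (14 - 1*2)/3) => y in {0, ..., 2}; best 7*2 + 8*2 = 30
  x = 3: y <= min((9 - 1*3)/3, (14 - 1*3)/3) => y in {0, ..., 2}; best 7*3 + 8*2 = 37
  x = 4: y <= min((9 - 1*4)/3, (14 - 1*4)/3) => y in {0, ..., 1}; best 7*4 + 8*1 = 36
  x = 5: y <= min((9 - 1*5)/3, (14 - 1*5)/3) => y in {0, ..., 1}; best 7*5 + 8*1 = 43
  x = 6: y <= min((9 - 1*6)/3, (14 - 1*6)/3) => y in {0, ..., 1}; best 7*6 + 8*1 = 50
  x = 7: y <= min((9 - 1*7)/3, (14 - 1*7)/3) => y in {0}; best 7*7 + 8*0 = 49
  x = 8: y <= min((9 - 1*8)/3, (14 - 1*8)/3) => y in {0}; best 7*8 + 8*0 = 56
  x = 9: y <= min((9 - 1*9)/3, (14 - 1*9)/3) => y in {0}; best 7*9 + 8*0 = 63
The maximum 7x + 8y = 63 is achieved at x = 9, y = 0.
Check: 1*9 + 3*0 = 9 <= 9 and 1*9 + 3*0 = 9 <= 14.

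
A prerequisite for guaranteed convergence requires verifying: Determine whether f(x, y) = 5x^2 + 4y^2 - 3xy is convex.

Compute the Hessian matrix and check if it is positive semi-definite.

f(x,y) = 5x^2 + 4y^2 - 3xy
Hessian H = [[10, -3], [-3, 8]]
trace(H) = 18, det(H) = 71
Eigenvalues: (18 +/- sqrt(40)) / 2 = 12.16, 5.838
Since both eigenvalues > 0, f is convex.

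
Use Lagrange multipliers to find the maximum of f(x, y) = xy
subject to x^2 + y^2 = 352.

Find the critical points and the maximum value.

Lagrange conditions: y = 2*lambda*x and x = 2*lambda*y
If x = 0 then y = 0, violating the constraint, so x, y != 0.
Dividing: y/x = x/y => x^2 = y^2 => y = x or y = -x
Constraint: 2x^2 = 352 => x^2 = 176 => x = +/-sqrt(176)
Critical points: (sqrt(176), sqrt(176)), (-sqrt(176), -sqrt(176)), (sqrt(176), -sqrt(176)), (-sqrt(176), sqrt(176))
  y = x:  xy = x^2 = 176  at (sqrt(176), sqrt(176)) and (-sqrt(176), -sqrt(176))
  y = -x: xy = -x^2 = -176 at (sqrt(176), -sqrt(176)) and (-sqrt(176), sqrt(176))
Maximum xy = 176 at (sqrt(176), sqrt(176)) and (-sqrt(176), -sqrt(176))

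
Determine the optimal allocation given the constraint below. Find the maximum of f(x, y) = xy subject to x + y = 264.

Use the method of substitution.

Substitute y = 264 - x into f(x,y) = xy:
g(x) = x(264 - x) = 264x - x^2
g'(x) = 264 - 2x = 0  =>  x = 132
y = 264 - 132 = 132
Maximum value = 132 * 132 = 17424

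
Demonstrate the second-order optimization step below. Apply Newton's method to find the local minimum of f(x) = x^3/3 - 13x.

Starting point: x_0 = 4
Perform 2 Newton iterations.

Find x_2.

f(x) = x^3/3 - 13x
f'(x) = x^2 - 13, f''(x) = 2x
Newton update: x_{n+1} = x_n - (x_n^2 - 13)/(2*x_n)
Step 1: x_0 = 4, f'=3, f''=8, x_1 = 29/8
Step 2: x_1 = 29/8, f'=9/64, f''=29/4, x_2 = 1673/464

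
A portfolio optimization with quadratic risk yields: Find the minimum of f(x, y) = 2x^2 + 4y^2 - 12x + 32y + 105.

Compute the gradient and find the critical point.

f(x,y) = 2x^2 + 4y^2 - 12x + 32y + 105
df/dx = 4x + (-12) = 0  =>  x = 3
df/dy = 8y + (32) = 0  =>  y = -4
f(3, -4) = 2*(3)^2 + 4*(-4)^2 + -12*(3) + 32*(-4) + 105 = 23
Hessian is diagonal with entries 4, 8 > 0, so this is a minimum.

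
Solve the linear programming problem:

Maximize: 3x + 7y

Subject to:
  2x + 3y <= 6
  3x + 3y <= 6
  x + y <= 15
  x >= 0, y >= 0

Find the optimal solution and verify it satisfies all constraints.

Feasible vertices: (0, 0), (0, 2), (2, 0)
Objective 3x + 7y at each vertex:
  (0, 0): 0
  (0, 2): 14
  (2, 0): 6
Maximum is 14 at (0, 2).
Verify constraints at (x, y) = (0, 2):
  2*0 + 3*2 = 6 <= 6 (active)
  3*0 + 3*2 = 6 <= 6 (active)
  1*0 + 1*2 = 2 <= 15
  x = 0 >= 0, y = 2 >= 0. All constraints satisfied.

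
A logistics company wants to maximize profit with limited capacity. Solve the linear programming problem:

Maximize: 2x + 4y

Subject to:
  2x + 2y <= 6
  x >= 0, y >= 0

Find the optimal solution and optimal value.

The feasible region has vertices at [(0, 0), (3, 0), (0, 3)].
Checking objective 2x + 4y at each vertex:
  (0, 0): 2*0 + 4*0 = 0
  (3, 0): 2*3 + 4*0 = 6
  (0, 3): 2*0 + 4*3 = 12
Maximum is 12 at (0, 3).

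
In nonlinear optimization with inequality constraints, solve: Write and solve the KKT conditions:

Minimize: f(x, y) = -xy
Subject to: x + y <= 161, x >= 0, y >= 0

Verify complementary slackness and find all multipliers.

Problem: min -xy s.t. x + y <= 161 (multiplier lambda), x >= 0 (mu_x), y >= 0 (mu_y)
KKT stationarity: -y + lambda - mu_x = 0, -x + lambda - mu_y = 0, with lambda, mu_x, mu_y >= 0
Complementary slackness: lambda*(x + y - 161) = 0, mu_x*x = 0, mu_y*y = 0
If lambda = 0: y = -mu_x <= 0 and x = -mu_y <= 0 force x = y = 0 with f = 0; but x = y = 161/2 is feasible with f = -25921/4 < 0, so this is not the minimum. Hence lambda > 0 and x + y = 161.
Try x > 0, y > 0 (so mu_x = mu_y = 0): y = lambda, x = lambda => x = y = lambda
x + y = 161 => 2*lambda = 161 => lambda = 161/2
x* = y* = 161/2 > 0, consistent with mu_x = mu_y = 0.
(Any feasible point with x = 0 or y = 0 has f = 0 > -25921/4, so the minimum is not on those boundaries.)
min(-xy) = -25921/4 (i.e. max xy = 25921/4)
Multipliers: lambda = 161/2, mu_x = 0, mu_y = 0
Complementary slackness: lambda*(x + y - 161) = 161/2*(161/2 + 161/2 - 161) = 0, mu_x*x = 0*161/2 = 0, mu_y*y = 0*161/2 = 0. Satisfied.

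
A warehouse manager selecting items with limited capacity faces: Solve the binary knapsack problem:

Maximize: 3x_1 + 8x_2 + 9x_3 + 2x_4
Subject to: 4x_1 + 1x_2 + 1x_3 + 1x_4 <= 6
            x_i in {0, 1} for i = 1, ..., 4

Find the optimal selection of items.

Items: item 1 (v=3, w=4), item 2 (v=8, w=1), item 3 (v=9, w=1), item 4 (v=2, w=1)
Capacity: 6
Checking all 16 subsets (w = total weight, v = total value):
  {}: w = 0, v = 0
  {1}: w = 4, v = 3
  {2}: w = 1, v = 8
  {3}: w = 1, v = 9
  {4}: w = 1, v = 2
  {1, 2}: w = 5, v = 11
  {1, 3}: w = 5, v = 12
  {1, 4}: w = 5, v = 5
  {2, 3}: w = 2, v = 17
  {2, 4}: w = 2, v = 10
  {3, 4}: w = 2, v = 11
  {1, 2, 3}: w = 6, v = 20
  {1, 2, 4}: w = 6, v = 13
  {1, 3, 4}: w = 6, v = 14
  {2, 3, 4}: w = 3, v = 19
  {1, 2, 3, 4}: w = 7 > 6, infeasible
Best feasible subset: items [1, 2, 3]
Total weight: 6 <= 6, total value: 20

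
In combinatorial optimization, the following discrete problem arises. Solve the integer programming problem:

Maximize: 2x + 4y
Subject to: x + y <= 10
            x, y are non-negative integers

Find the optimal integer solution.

Objective: 2x + 4y, constraint: x + y <= 10
Coefficient of y is 4 > coefficient of x is 2, so allocate the entire budget to y.
Optimal: x = 0, y = 10, value = 40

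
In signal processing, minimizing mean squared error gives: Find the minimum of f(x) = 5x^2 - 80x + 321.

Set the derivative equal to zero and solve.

f(x) = 5x^2 - 80x + 321
f'(x) = 10x + (-80) = 0
x = 80/10 = 8
f(8) = 1
Since f''(x) = 10 > 0, this is a minimum.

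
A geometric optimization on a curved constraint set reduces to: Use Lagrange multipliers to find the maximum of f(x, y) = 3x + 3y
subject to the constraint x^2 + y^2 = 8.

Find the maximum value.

Set up Lagrange conditions: grad f = lambda * grad g
  3 = 2*lambda*x
  3 = 2*lambda*y
From these: x/y = 3/3, so x = 3t, y = 3t for some t.
Substitute into constraint: (3t)^2 + (3t)^2 = 8
  t^2 * 18 = 8
  t = sqrt(8/18)
Maximum = 3*x + 3*y = (3^2 + 3^2)*t = 18 * sqrt(8/18) = 12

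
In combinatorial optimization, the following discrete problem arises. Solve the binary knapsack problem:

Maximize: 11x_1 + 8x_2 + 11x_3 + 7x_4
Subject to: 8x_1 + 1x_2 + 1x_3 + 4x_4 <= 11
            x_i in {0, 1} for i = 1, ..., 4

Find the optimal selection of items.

Items: item 1 (v=11, w=8), item 2 (v=8, w=1), item 3 (v=11, w=1), item 4 (v=7, w=4)
Capacity: 11
Checking all 16 subsets (w = total weight, v = total value):
  {}: w = 0, v = 0
  {1}: w = 8, v = 11
  {2}: w = 1, v = 8
  {3}: w = 1, v = 11
  {4}: w = 4, v = 7
  {1, 2}: w = 9, v = 19
  {1, 3}: w = 9, v = 22
  {1, 4}: w = 12 > 11, infeasible
  {2, 3}: w = 2, v = 19
  {2, 4}: w = 5, v = 15
  {3, 4}: w = 5, v = 18
  {1, 2, 3}: w = 10, v = 30
  {1, 2, 4}: w = 13 > 11, infeasible
  {1, 3, 4}: w = 13 > 11, infeasible
  {2, 3, 4}: w = 6, v = 26
  {1, 2, 3, 4}: w = 14 > 11, infeasible
Best feasible subset: items [1, 2, 3]
Total weight: 10 <= 11, total value: 30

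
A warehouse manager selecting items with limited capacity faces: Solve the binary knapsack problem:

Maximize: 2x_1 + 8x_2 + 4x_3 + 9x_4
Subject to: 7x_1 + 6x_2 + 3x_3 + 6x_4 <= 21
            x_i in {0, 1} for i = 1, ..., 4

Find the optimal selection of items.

Items: item 1 (v=2, w=7), item 2 (v=8, w=6), item 3 (v=4, w=3), item 4 (v=9, w=6)
Capacity: 21
Checking all 16 subsets (w = total weight, v = total value):
  {}: w = 0, v = 0
  {1}: w = 7, v = 2
  {2}: w = 6, v = 8
  {3}: w = 3, v = 4
  {4}: w = 6, v = 9
  {1, 2}: w = 13, v = 10
  {1, 3}: w = 10, v = 6
  {1, 4}: w = 13, v = 11
  {2, 3}: w = 9, v = 12
  {2, 4}: w = 12, v = 17
  {3, 4}: w = 9, v = 13
  {1, 2, 3}: w = 16, v = 14
  {1, 2, 4}: w = 19, v = 19
  {1, 3, 4}: w = 16, v = 15
  {2, 3, 4}: w = 15, v = 21
  {1, 2, 3, 4}: w = 22 > 21, infeasible
Best feasible subset: items [2, 3, 4]
Total weight: 15 <= 21, total value: 21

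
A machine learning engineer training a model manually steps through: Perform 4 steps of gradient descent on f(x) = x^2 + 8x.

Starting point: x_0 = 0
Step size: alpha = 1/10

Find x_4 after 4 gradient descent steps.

f(x) = x^2 + 8x, f'(x) = 2x + (8)
Step 1: f'(0) = 8, x_1 = 0 - 1/10 * 8 = -4/5
Step 2: f'(-4/5) = 32/5, x_2 = -4/5 - 1/10 * 32/5 = -36/25
Step 3: f'(-36/25) = 128/25, x_3 = -36/25 - 1/10 * 128/25 = -244/125
Step 4: f'(-244/125) = 512/125, x_4 = -244/125 - 1/10 * 512/125 = -1476/625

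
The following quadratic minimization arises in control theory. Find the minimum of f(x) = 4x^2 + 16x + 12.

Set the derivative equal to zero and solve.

f(x) = 4x^2 + 16x + 12
f'(x) = 8x + (16) = 0
x = -16/8 = -2
f(-2) = -4
Since f''(x) = 8 > 0, this is a minimum.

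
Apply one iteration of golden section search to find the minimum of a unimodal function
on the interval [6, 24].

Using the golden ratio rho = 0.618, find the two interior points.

Golden section search on [6, 24].
Golden ratio rho = 0.618 (approx).
Interior points:
  x_1 = 6 + (1-0.618)*18 = 12.8760
  x_2 = 6 + 0.618*18 = 17.1240
Compare f(x_1) and f(x_2) to determine which subinterval to keep.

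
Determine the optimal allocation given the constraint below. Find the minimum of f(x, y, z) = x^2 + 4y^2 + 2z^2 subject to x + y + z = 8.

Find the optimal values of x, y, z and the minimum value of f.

Using Lagrange multipliers on f = x^2 + 4y^2 + 2z^2 with constraint x + y + z = 8:
Conditions: 2*1*x = lambda, 2*4*y = lambda, 2*2*z = lambda
So x = lambda/2, y = lambda/8, z = lambda/4
Substituting into constraint: lambda * (7/8) = 8
lambda = 64/7
x = 32/7, y = 8/7, z = 16/7
Minimum value = 256/7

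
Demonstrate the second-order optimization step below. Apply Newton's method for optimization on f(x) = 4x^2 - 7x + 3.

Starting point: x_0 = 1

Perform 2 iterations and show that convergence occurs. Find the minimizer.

f(x) = 4x^2 - 7x + 3, f'(x) = 8x + (-7), f''(x) = 8
Step 1: f'(1) = 1, x_1 = 1 - 1/8 = 7/8
Step 2: f'(7/8) = 0, x_2 = 7/8 (converged)
Newton's method converges in 1 step for quadratics.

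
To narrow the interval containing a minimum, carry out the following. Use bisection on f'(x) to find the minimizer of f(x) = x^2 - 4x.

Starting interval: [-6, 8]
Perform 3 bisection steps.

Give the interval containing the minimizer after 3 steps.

Finding critical point of f(x) = x^2 - 4x using bisection on f'(x) = 2x + -4.
f'(x) = 0 when x = 2.
Starting interval: [-6, 8]
Step 1: mid = 1, f'(mid) = -2, new interval = [1, 8]
Step 2: mid = 9/2, f'(mid) = 5, new interval = [1, 9/2]
Step 3: mid = 11/4, f'(mid) = 3/2, new interval = [1, 11/4]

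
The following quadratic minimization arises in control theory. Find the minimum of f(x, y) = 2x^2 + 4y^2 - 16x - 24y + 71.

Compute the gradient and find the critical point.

f(x,y) = 2x^2 + 4y^2 - 16x - 24y + 71
df/dx = 4x + (-16) = 0  =>  x = 4
df/dy = 8y + (-24) = 0  =>  y = 3
f(4, 3) = 2*(4)^2 + 4*(3)^2 + -16*(4) + -24*(3) + 71 = 3
Hessian is diagonal with entries 4, 8 > 0, so this is a minimum.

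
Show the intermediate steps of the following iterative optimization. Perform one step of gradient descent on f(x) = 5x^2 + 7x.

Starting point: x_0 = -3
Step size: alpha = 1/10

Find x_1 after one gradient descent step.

f(x) = 5x^2 + 7x
f'(x) = 10x + 7
f'(-3) = 10*-3 + (7) = -23
x_1 = x_0 - alpha * f'(x_0) = -3 - 1/10 * -23 = -7/10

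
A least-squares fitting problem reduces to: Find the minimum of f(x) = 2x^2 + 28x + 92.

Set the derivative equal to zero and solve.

f(x) = 2x^2 + 28x + 92
f'(x) = 4x + (28) = 0
x = -28/4 = -7
f(-7) = -6
Since f''(x) = 4 > 0, this is a minimum.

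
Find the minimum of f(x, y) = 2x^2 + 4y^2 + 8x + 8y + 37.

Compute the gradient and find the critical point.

f(x,y) = 2x^2 + 4y^2 + 8x + 8y + 37
df/dx = 4x + (8) = 0  =>  x = -2
df/dy = 8y + (8) = 0  =>  y = -1
f(-2, -1) = 2*(-2)^2 + 4*(-1)^2 + 8*(-2) + 8*(-1) + 37 = 25
Hessian is diagonal with entries 4, 8 > 0, so this is a minimum.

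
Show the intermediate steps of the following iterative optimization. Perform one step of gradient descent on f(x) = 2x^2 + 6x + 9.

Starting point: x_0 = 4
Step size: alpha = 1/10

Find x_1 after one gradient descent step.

f(x) = 2x^2 + 6x + 9
f'(x) = 4x + 6
f'(4) = 4*4 + (6) = 22
x_1 = x_0 - alpha * f'(x_0) = 4 - 1/10 * 22 = 9/5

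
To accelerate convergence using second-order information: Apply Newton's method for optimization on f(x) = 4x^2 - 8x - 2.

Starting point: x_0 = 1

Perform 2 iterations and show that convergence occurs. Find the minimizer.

f(x) = 4x^2 - 8x - 2, f'(x) = 8x + (-8), f''(x) = 8
Step 1: f'(1) = 0, x_1 = 1 - 0/8 = 1
Step 2: f'(1) = 0, x_2 = 1 (converged)
Newton's method converges in 1 step for quadratics.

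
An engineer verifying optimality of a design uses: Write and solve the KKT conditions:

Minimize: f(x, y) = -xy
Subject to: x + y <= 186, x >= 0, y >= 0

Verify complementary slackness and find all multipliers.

Problem: min -xy s.t. x + y <= 186 (multiplier lambda), x >= 0 (mu_x), y >= 0 (mu_y)
KKT stationarity: -y + lambda - mu_x = 0, -x + lambda - mu_y = 0, with lambda, mu_x, mu_y >= 0
Complementary slackness: lambda*(x + y - 186) = 0, mu_x*x = 0, mu_y*y = 0
If lambda = 0: y = -mu_x <= 0 and x = -mu_y <= 0 force x = y = 0 with f = 0; but x = y = 93 is feasible with f = -8649 < 0, so this is not the minimum. Hence lambda > 0 and x + y = 186.
Try x > 0, y > 0 (so mu_x = mu_y = 0): y = lambda, x = lambda => x = y = lambda
x + y = 186 => 2*lambda = 186 => lambda = 93
x* = y* = 93 > 0, consistent with mu_x = mu_y = 0.
(Any feasible point with x = 0 or y = 0 has f = 0 > -8649, so the minimum is not on those boundaries.)
min(-xy) = -8649 (i.e. max xy = 8649)
Multipliers: lambda = 93, mu_x = 0, mu_y = 0
Complementary slackness: lambda*(x + y - 186) = 93*(93 + 93 - 186) = 0, mu_x*x = 0*93 = 0, mu_y*y = 0*93 = 0. Satisfied.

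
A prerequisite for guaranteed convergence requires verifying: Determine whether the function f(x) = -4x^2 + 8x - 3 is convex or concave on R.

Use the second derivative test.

f(x) = -4x^2 + 8x - 3
f'(x) = -8x + 8
f''(x) = -8
Since f''(x) = -8 < 0 for all x, f is concave on R.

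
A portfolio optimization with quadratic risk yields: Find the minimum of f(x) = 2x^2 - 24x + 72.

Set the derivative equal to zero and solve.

f(x) = 2x^2 - 24x + 72
f'(x) = 4x + (-24) = 0
x = 24/4 = 6
f(6) = 0
Since f''(x) = 4 > 0, this is a minimum.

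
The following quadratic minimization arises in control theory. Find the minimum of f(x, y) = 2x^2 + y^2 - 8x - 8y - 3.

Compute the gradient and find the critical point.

f(x,y) = 2x^2 + y^2 - 8x - 8y - 3
df/dx = 4x + (-8) = 0  =>  x = 2
df/dy = 2y + (-8) = 0  =>  y = 4
f(2, 4) = 2*(2)^2 + 1*(4)^2 + -8*(2) + -8*(4) + -3 = -27
Hessian is diagonal with entries 4, 2 > 0, so this is a minimum.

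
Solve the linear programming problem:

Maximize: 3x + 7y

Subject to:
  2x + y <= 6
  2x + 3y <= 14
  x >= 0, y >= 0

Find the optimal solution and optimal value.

Feasible vertices: (0, 0), (0, 14/3), (1, 4), (3, 0)
Objective 3x + 7y at each:
  (0, 0): 0
  (0, 14/3): 98/3
  (1, 4): 31
  (3, 0): 9
Maximum is 98/3 at (0, 14/3).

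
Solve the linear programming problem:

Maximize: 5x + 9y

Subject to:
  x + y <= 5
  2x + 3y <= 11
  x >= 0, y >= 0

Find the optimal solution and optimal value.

Feasible vertices: (0, 0), (0, 11/3), (4, 1), (5, 0)
Objective 5x + 9y at each:
  (0, 0): 0
  (0, 11/3): 33
  (4, 1): 29
  (5, 0): 25
Maximum is 33 at (0, 11/3).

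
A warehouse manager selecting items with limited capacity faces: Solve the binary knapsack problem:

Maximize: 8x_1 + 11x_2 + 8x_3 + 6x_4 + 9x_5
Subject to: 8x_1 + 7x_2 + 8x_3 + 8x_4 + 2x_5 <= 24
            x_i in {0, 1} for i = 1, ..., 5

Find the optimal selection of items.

Items: item 1 (v=8, w=8), item 2 (v=11, w=7), item 3 (v=8, w=8), item 4 (v=6, w=8), item 5 (v=9, w=2)
Capacity: 24
Checking all 32 subsets (w = total weight, v = total value):
  {}: w = 0, v = 0
  {1}: w = 8, v = 8
  {2}: w = 7, v = 11
  {3}: w = 8, v = 8
  {4}: w = 8, v = 6
  {5}: w = 2, v = 9
  {1, 2}: w = 15, v = 19
  {1, 3}: w = 16, v = 16
  {1, 4}: w = 16, v = 14
  {1, 5}: w = 10, v = 17
  {2, 3}: w = 15, v = 19
  {2, 4}: w = 15, v = 17
  {2, 5}: w = 9, v = 20
  {3, 4}: w = 16, v = 14
  {3, 5}: w = 10, v = 17
  {4, 5}: w = 10, v = 15
  {1, 2, 3}: w = 23, v = 27
  {1, 2, 4}: w = 23, v = 25
  {1, 2, 5}: w = 17, v = 28
  {1, 3, 4}: w = 24, v = 22
  {1, 3, 5}: w = 18, v = 25
  {1, 4, 5}: w = 18, v = 23
  {2, 3, 4}: w = 23, v = 25
  {2, 3, 5}: w = 17, v = 28
  {2, 4, 5}: w = 17, v = 26
  {3, 4, 5}: w = 18, v = 23
  {1, 2, 3, 4}: w = 31 > 24, infeasible
  {1, 2, 3, 5}: w = 25 > 24, infeasible
  {1, 2, 4, 5}: w = 25 > 24, infeasible
  {1, 3, 4, 5}: w = 26 > 24, infeasible
  {2, 3, 4, 5}: w = 25 > 24, infeasible
  {1, 2, 3, 4, 5}: w = 33 > 24, infeasible
Best feasible subset: items [1, 2, 5]
(The same value 28 is also attained by {2, 3, 5}.)
Total weight: 17 <= 24, total value: 28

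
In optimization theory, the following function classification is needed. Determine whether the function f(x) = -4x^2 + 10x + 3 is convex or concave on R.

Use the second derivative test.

f(x) = -4x^2 + 10x + 3
f'(x) = -8x + 10
f''(x) = -8
Since f''(x) = -8 < 0 for all x, f is concave on R.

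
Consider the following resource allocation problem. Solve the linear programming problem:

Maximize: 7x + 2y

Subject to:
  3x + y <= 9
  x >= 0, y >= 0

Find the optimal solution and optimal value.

The feasible region has vertices at [(0, 0), (3, 0), (0, 9)].
Checking objective 7x + 2y at each vertex:
  (0, 0): 7*0 + 2*0 = 0
  (3, 0): 7*3 + 2*0 = 21
  (0, 9): 7*0 + 2*9 = 18
Maximum is 21 at (3, 0).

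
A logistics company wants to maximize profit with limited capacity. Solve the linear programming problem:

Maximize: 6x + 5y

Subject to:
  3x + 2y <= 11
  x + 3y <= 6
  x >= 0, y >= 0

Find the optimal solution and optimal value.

Feasible vertices: (0, 0), (0, 2), (3, 1), (11/3, 0)
Objective 6x + 5y at each:
  (0, 0): 0
  (0, 2): 10
  (3, 1): 23
  (11/3, 0): 22
Maximum is 23 at (3, 1).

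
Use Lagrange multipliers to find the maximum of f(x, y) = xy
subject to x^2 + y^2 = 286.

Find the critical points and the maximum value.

Lagrange conditions: y = 2*lambda*x and x = 2*lambda*y
If x = 0 then y = 0, violating the constraint, so x, y != 0.
Dividing: y/x = x/y => x^2 = y^2 => y = x or y = -x
Constraint: 2x^2 = 286 => x^2 = 143 => x = +/-sqrt(143)
Critical points: (sqrt(143), sqrt(143)), (-sqrt(143), -sqrt(143)), (sqrt(143), -sqrt(143)), (-sqrt(143), sqrt(143))
  y = x:  xy = x^2 = 143  at (sqrt(143), sqrt(143)) and (-sqrt(143), -sqrt(143))
  y = -x: xy = -x^2 = -143 at (sqrt(143), -sqrt(143)) and (-sqrt(143), sqrt(143))
Maximum xy = 143 at (sqrt(143), sqrt(143)) and (-sqrt(143), -sqrt(143))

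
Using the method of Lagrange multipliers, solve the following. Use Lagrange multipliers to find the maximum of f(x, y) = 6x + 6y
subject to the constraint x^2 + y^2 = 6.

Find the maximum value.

Set up Lagrange conditions: grad f = lambda * grad g
  6 = 2*lambda*x
  6 = 2*lambda*y
From these: x/y = 6/6, so x = 6t, y = 6t for some t.
Substitute into constraint: (6t)^2 + (6t)^2 = 6
  t^2 * 72 = 6
  t = sqrt(6/72)
Maximum = 6*x + 6*y = (6^2 + 6^2)*t = 72 * sqrt(6/72) = sqrt(432)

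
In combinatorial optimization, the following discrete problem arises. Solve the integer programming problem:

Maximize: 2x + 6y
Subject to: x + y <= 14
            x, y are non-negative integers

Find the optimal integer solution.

Objective: 2x + 6y, constraint: x + y <= 14
Coefficient of y is 6 > coefficient of x is 2, so allocate the entire budget to y.
Optimal: x = 0, y = 14, value = 84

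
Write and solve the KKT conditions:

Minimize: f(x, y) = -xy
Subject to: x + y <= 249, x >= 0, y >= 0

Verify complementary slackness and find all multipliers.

Problem: min -xy s.t. x + y <= 249 (multiplier lambda), x >= 0 (mu_x), y >= 0 (mu_y)
KKT stationarity: -y + lambda - mu_x = 0, -x + lambda - mu_y = 0, with lambda, mu_x, mu_y >= 0
Complementary slackness: lambda*(x + y - 249) = 0, mu_x*x = 0, mu_y*y = 0
If lambda = 0: y = -mu_x <= 0 and x = -mu_y <= 0 force x = y = 0 with f = 0; but x = y = 249/2 is feasible with f = -62001/4 < 0, so this is not the minimum. Hence lambda > 0 and x + y = 249.
Try x > 0, y > 0 (so mu_x = mu_y = 0): y = lambda, x = lambda => x = y = lambda
x + y = 249 => 2*lambda = 249 => lambda = 249/2
x* = y* = 249/2 > 0, consistent with mu_x = mu_y = 0.
(Any feasible point with x = 0 or y = 0 has f = 0 > -62001/4, so the minimum is not on those boundaries.)
min(-xy) = -62001/4 (i.e. max xy = 62001/4)
Multipliers: lambda = 249/2, mu_x = 0, mu_y = 0
Complementary slackness: lambda*(x + y - 249) = 249/2*(249/2 + 249/2 - 249) = 0, mu_x*x = 0*249/2 = 0, mu_y*y = 0*249/2 = 0. Satisfied.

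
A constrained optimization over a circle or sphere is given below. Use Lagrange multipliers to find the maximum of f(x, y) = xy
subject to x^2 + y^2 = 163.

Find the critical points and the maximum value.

Lagrange conditions: y = 2*lambda*x and x = 2*lambda*y
If x = 0 then y = 0, violating the constraint, so x, y != 0.
Dividing: y/x = x/y => x^2 = y^2 => y = x or y = -x
Constraint: 2x^2 = 163 => x^2 = 163/2 => x = +/-sqrt(163/2)
Critical points: (sqrt(163/2), sqrt(163/2)), (-sqrt(163/2), -sqrt(163/2)), (sqrt(163/2), -sqrt(163/2)), (-sqrt(163/2), sqrt(163/2))
  y = x:  xy = x^2 = 163/2  at (sqrt(163/2), sqrt(163/2)) and (-sqrt(163/2), -sqrt(163/2))
  y = -x: xy = -x^2 = -163/2 at (sqrt(163/2), -sqrt(163/2)) and (-sqrt(163/2), sqrt(163/2))
Maximum xy = 163/2 at (sqrt(163/2), sqrt(163/2)) and (-sqrt(163/2), -sqrt(163/2))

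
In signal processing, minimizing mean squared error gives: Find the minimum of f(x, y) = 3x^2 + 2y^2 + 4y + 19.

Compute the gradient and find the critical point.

f(x,y) = 3x^2 + 2y^2 + 4y + 19
df/dx = 6x + (0) = 0  =>  x = 0
df/dy = 4y + (4) = 0  =>  y = -1
f(0, -1) = 3*(0)^2 + 2*(-1)^2 + 4*(-1) + 19 = 17
Hessian is diagonal with entries 6, 4 > 0, so this is a minimum.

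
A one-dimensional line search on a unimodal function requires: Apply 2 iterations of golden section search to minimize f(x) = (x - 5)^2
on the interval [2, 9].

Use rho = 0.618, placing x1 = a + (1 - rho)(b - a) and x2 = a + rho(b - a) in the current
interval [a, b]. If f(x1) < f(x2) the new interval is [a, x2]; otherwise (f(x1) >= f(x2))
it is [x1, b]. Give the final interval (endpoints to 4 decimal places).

Golden section search for min of f(x) = (x - 5)^2 on [2, 9].
Each step: x1 = a + (1 - rho)(b - a), x2 = a + rho(b - a); if f(x1) < f(x2) keep [a, x2], otherwise keep [x1, b].
Step 1: [2.0000, 9.0000], x1=4.6740 (f=0.1063), x2=6.3260 (f=1.7583); f(x1) < f(x2) => keep [2.0000, 6.3260]
Step 2: [2.0000, 6.3260], x1=3.6525 (f=1.8157), x2=4.6735 (f=0.1066); f(x1) > f(x2) => keep [3.6525, 6.3260]
Final interval: [3.6525, 6.3260]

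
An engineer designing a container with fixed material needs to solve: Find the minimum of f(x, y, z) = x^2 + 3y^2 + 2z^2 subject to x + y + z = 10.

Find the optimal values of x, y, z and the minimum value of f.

Using Lagrange multipliers on f = x^2 + 3y^2 + 2z^2 with constraint x + y + z = 10:
Conditions: 2*1*x = lambda, 2*3*y = lambda, 2*2*z = lambda
So x = lambda/2, y = lambda/6, z = lambda/4
Substituting into constraint: lambda * (11/12) = 10
lambda = 120/11
x = 60/11, y = 20/11, z = 30/11
Minimum value = 600/11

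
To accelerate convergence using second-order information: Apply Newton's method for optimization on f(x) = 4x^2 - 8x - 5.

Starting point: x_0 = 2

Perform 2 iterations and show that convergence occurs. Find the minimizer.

f(x) = 4x^2 - 8x - 5, f'(x) = 8x + (-8), f''(x) = 8
Step 1: f'(2) = 8, x_1 = 2 - 8/8 = 1
Step 2: f'(1) = 0, x_2 = 1 (converged)
Newton's method converges in 1 step for quadratics.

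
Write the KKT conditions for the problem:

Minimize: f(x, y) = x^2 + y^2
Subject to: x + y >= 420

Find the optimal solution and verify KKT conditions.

KKT conditions for min x^2 + y^2 s.t. x + y >= 420:
Stationarity: 2x = mu, 2y = mu
So x = y = mu/2.
Complementary slackness: mu*(x + y - 420) = 0
Primal feasibility: x + y >= 420; dual feasibility: mu >= 0
If mu = 0 then x = y = 0, but 0 + 0 < 420 is infeasible, so the constraint is active.
Constraint active: x + y = 2*(mu/2) = 420 => mu = 420
x = y = 210, f = 88200
Verify: stationarity 2*210 = 420 = mu; primal 210 + 210 = 420 >= 420; dual mu = 420 >= 0; complementary slackness 420*(420 - 420) = 0. All KKT conditions hold.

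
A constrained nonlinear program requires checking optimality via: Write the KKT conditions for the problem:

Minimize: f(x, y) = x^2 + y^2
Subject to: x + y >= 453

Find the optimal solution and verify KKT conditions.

KKT conditions for min x^2 + y^2 s.t. x + y >= 453:
Stationarity: 2x = mu, 2y = mu
So x = y = mu/2.
Complementary slackness: mu*(x + y - 453) = 0
Primal feasibility: x + y >= 453; dual feasibility: mu >= 0
If mu = 0 then x = y = 0, but 0 + 0 < 453 is infeasible, so the constraint is active.
Constraint active: x + y = 2*(mu/2) = 453 => mu = 453
x = y = 453/2, f = 205209/2
Verify: stationarity 2*(453/2) = 453 = mu; primal 453/2 + 453/2 = 453 >= 453; dual mu = 453 >= 0; complementary slackness 453*(453 - 453) = 0. All KKT conditions hold.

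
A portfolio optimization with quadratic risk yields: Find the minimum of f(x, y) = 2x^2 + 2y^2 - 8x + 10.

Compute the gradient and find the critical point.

f(x,y) = 2x^2 + 2y^2 - 8x + 10
df/dx = 4x + (-8) = 0  =>  x = 2
df/dy = 4y + (0) = 0  =>  y = 0
f(2, 0) = 2*(2)^2 + 2*(0)^2 + -8*(2) + 10 = 2
Hessian is diagonal with entries 4, 4 > 0, so this is a minimum.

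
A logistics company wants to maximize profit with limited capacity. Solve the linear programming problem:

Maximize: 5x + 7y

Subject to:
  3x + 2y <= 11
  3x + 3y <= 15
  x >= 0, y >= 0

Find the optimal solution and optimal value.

Feasible vertices: (0, 0), (0, 5), (1, 4), (11/3, 0)
Objective 5x + 7y at each:
  (0, 0): 0
  (0, 5): 35
  (1, 4): 33
  (11/3, 0): 55/3
Maximum is 35 at (0, 5).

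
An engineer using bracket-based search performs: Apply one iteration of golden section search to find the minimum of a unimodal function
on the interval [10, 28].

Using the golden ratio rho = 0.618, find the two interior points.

Golden section search on [10, 28].
Golden ratio rho = 0.618 (approx).
Interior points:
  x_1 = 10 + (1-0.618)*18 = 16.8760
  x_2 = 10 + 0.618*18 = 21.1240
Compare f(x_1) and f(x_2) to determine which subinterval to keep.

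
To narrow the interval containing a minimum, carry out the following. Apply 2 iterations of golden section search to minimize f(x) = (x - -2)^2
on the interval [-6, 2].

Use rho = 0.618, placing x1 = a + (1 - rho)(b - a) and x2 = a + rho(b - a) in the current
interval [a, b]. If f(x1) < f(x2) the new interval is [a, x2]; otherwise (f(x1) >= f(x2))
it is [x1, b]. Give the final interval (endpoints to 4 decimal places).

Golden section search for min of f(x) = (x - -2)^2 on [-6, 2].
Each step: x1 = a + (1 - rho)(b - a), x2 = a + rho(b - a); if f(x1) < f(x2) keep [a, x2], otherwise keep [x1, b].
Step 1: [-6.0000, 2.0000], x1=-2.9440 (f=0.8911), x2=-1.0560 (f=0.8911); f(x1) = f(x2) (tie, not '<') => keep [-2.9440, 2.0000]
Step 2: [-2.9440, 2.0000], x1=-1.0554 (f=0.8923), x2=0.1114 (f=4.4580); f(x1) < f(x2) => keep [-2.9440, 0.1114]
Final interval: [-2.9440, 0.1114]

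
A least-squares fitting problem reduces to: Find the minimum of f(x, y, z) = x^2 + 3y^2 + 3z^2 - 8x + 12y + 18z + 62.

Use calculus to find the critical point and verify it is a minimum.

f(x,y,z) = x^2 + 3y^2 + 3z^2 - 8x + 12y + 18z + 62
df/dx = 2x + (-8) = 0 => x = 4
df/dy = 6y + (12) = 0 => y = -2
df/dz = 6z + (18) = 0 => z = -3
f(4,-2,-3) = 1*(4)^2 + 3*(-2)^2 + 3*(-3)^2 + -8*(4) + 12*(-2) + 18*(-3) + 62 = 7
Hessian is diagonal with entries 2, 6, 6 > 0, confirmed minimum.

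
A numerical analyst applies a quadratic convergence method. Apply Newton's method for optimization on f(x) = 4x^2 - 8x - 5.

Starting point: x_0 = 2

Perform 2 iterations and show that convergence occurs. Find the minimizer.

f(x) = 4x^2 - 8x - 5, f'(x) = 8x + (-8), f''(x) = 8
Step 1: f'(2) = 8, x_1 = 2 - 8/8 = 1
Step 2: f'(1) = 0, x_2 = 1 (converged)
Newton's method converges in 1 step for quadratics.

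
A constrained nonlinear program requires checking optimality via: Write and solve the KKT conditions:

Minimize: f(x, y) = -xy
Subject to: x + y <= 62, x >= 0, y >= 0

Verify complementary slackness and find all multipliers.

Problem: min -xy s.t. x + y <= 62 (multiplier lambda), x >= 0 (mu_x), y >= 0 (mu_y)
KKT stationarity: -y + lambda - mu_x = 0, -x + lambda - mu_y = 0, with lambda, mu_x, mu_y >= 0
Complementary slackness: lambda*(x + y - 62) = 0, mu_x*x = 0, mu_y*y = 0
If lambda = 0: y = -mu_x <= 0 and x = -mu_y <= 0 force x = y = 0 with f = 0; but x = y = 31 is feasible with f = -961 < 0, so this is not the minimum. Hence lambda > 0 and x + y = 62.
Try x > 0, y > 0 (so mu_x = mu_y = 0): y = lambda, x = lambda => x = y = lambda
x + y = 62 => 2*lambda = 62 => lambda = 31
x* = y* = 31 > 0, consistent with mu_x = mu_y = 0.
(Any feasible point with x = 0 or y = 0 has f = 0 > -961, so the minimum is not on those boundaries.)
min(-xy) = -961 (i.e. max xy = 961)
Multipliers: lambda = 31, mu_x = 0, mu_y = 0
Complementary slackness: lambda*(x + y - 62) = 31*(31 + 31 - 62) = 0, mu_x*x = 0*31 = 0, mu_y*y = 0*31 = 0. Satisfied.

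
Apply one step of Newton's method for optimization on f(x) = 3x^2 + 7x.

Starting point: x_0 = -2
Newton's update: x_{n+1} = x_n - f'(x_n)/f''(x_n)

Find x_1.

f(x) = 3x^2 + 7x
f'(x) = 6x + (7), f''(x) = 6
Newton step: x_1 = x_0 - f'(x_0)/f''(x_0)
f'(-2) = -5
x_1 = -2 - -5/6 = -7/6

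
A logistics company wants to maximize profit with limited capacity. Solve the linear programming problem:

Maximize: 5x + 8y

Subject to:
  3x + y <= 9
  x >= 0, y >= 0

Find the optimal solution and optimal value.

The feasible region has vertices at [(0, 0), (3, 0), (0, 9)].
Checking objective 5x + 8y at each vertex:
  (0, 0): 5*0 + 8*0 = 0
  (3, 0): 5*3 + 8*0 = 15
  (0, 9): 5*0 + 8*9 = 72
Maximum is 72 at (0, 9).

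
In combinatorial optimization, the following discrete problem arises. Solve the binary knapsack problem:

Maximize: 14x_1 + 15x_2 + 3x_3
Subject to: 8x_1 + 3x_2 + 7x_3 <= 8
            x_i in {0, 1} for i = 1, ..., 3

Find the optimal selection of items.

Items: item 1 (v=14, w=8), item 2 (v=15, w=3), item 3 (v=3, w=7)
Capacity: 8
Checking all 8 subsets (w = total weight, v = total value):
  {}: w = 0, v = 0
  {1}: w = 8, v = 14
  {2}: w = 3, v = 15
  {3}: w = 7, v = 3
  {1, 2}: w = 11 > 8, infeasible
  {1, 3}: w = 15 > 8, infeasible
  {2, 3}: w = 10 > 8, infeasible
  {1, 2, 3}: w = 18 > 8, infeasible
Best feasible subset: items [2]
Total weight: 3 <= 8, total value: 15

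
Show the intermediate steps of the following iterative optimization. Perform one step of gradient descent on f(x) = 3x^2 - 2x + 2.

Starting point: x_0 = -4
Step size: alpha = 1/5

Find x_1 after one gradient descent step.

f(x) = 3x^2 - 2x + 2
f'(x) = 6x - 2
f'(-4) = 6*-4 + (-2) = -26
x_1 = x_0 - alpha * f'(x_0) = -4 - 1/5 * -26 = 6/5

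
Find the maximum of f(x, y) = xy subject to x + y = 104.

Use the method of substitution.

Substitute y = 104 - x into f(x,y) = xy:
g(x) = x(104 - x) = 104x - x^2
g'(x) = 104 - 2x = 0  =>  x = 52
y = 104 - 52 = 52
Maximum value = 52 * 52 = 2704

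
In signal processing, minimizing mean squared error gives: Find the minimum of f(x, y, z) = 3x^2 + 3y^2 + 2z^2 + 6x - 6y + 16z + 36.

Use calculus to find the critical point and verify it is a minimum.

f(x,y,z) = 3x^2 + 3y^2 + 2z^2 + 6x - 6y + 16z + 36
df/dx = 6x + (6) = 0 => x = -1
df/dy = 6y + (-6) = 0 => y = 1
df/dz = 4z + (16) = 0 => z = -4
f(-1,1,-4) = 3*(-1)^2 + 3*(1)^2 + 2*(-4)^2 + 6*(-1) + -6*(1) + 16*(-4) + 36 = -2
Hessian is diagonal with entries 6, 6, 4 > 0, confirmed minimum.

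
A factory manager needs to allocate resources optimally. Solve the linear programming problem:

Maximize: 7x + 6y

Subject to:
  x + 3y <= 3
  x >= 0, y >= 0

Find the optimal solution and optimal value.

The feasible region has vertices at [(0, 0), (3, 0), (0, 1)].
Checking objective 7x + 6y at each vertex:
  (0, 0): 7*0 + 6*0 = 0
  (3, 0): 7*3 + 6*0 = 21
  (0, 1): 7*0 + 6*1 = 6
Maximum is 21 at (3, 0).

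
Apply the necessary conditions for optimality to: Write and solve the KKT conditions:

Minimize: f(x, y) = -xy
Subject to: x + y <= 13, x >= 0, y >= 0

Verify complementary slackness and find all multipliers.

Problem: min -xy s.t. x + y <= 13 (multiplier lambda), x >= 0 (mu_x), y >= 0 (mu_y)
KKT stationarity: -y + lambda - mu_x = 0, -x + lambda - mu_y = 0, with lambda, mu_x, mu_y >= 0
Complementary slackness: lambda*(x + y - 13) = 0, mu_x*x = 0, mu_y*y = 0
If lambda = 0: y = -mu_x <= 0 and x = -mu_y <= 0 force x = y = 0 with f = 0; but x = y = 13/2 is feasible with f = -169/4 < 0, so this is not the minimum. Hence lambda > 0 and x + y = 13.
Try x > 0, y > 0 (so mu_x = mu_y = 0): y = lambda, x = lambda => x = y = lambda
x + y = 13 => 2*lambda = 13 => lambda = 13/2
x* = y* = 13/2 > 0, consistent with mu_x = mu_y = 0.
(Any feasible point with x = 0 or y = 0 has f = 0 > -169/4, so the minimum is not on those boundaries.)
min(-xy) = -169/4 (i.e. max xy = 169/4)
Multipliers: lambda = 13/2, mu_x = 0, mu_y = 0
Complementary slackness: lambda*(x + y - 13) = 13/2*(13/2 + 13/2 - 13) = 0, mu_x*x = 0*13/2 = 0, mu_y*y = 0*13/2 = 0. Satisfied.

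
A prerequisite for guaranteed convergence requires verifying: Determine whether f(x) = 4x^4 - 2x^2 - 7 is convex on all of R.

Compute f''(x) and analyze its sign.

f(x) = 4x^4 - 2x^2 - 7
f'(x) = 16x^3 + -4x
f''(x) = 48x^2 + -4
f''(0) = -4 < 0, so not convex near x = 0
Therefore, f is not globally convex on R.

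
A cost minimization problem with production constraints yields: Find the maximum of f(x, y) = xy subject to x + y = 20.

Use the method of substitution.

Substitute y = 20 - x into f(x,y) = xy:
g(x) = x(20 - x) = 20x - x^2
g'(x) = 20 - 2x = 0  =>  x = 10
y = 20 - 10 = 10
Maximum value = 10 * 10 = 100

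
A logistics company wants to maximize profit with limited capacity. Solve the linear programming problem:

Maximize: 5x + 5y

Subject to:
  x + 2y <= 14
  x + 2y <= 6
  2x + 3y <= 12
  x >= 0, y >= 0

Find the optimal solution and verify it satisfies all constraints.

Feasible vertices: (0, 0), (0, 3), (6, 0)
Objective 5x + 5y at each vertex:
  (0, 0): 0
  (0, 3): 15
  (6, 0): 30
Maximum is 30 at (6, 0).
Verify constraints at (x, y) = (6, 0):
  1*6 + 2*0 = 6 <= 14
  1*6 + 2*0 = 6 <= 6 (active)
  2*6 + 3*0 = 12 <= 12 (active)
  x = 6 >= 0, y = 0 >= 0. All constraints satisfied.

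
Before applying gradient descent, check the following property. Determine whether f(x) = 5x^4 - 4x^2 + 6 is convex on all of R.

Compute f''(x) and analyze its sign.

f(x) = 5x^4 - 4x^2 + 6
f'(x) = 20x^3 + -8x
f''(x) = 60x^2 + -8
f''(0) = -8 < 0, so not convex near x = 0
Therefore, f is not globally convex on R.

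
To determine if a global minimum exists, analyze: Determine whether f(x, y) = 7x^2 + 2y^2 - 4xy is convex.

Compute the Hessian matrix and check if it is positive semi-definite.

f(x,y) = 7x^2 + 2y^2 - 4xy
Hessian H = [[14, -4], [-4, 4]]
trace(H) = 18, det(H) = 40
Eigenvalues: (18 +/- sqrt(164)) / 2 = 15.4, 2.597
Since both eigenvalues > 0, f is convex.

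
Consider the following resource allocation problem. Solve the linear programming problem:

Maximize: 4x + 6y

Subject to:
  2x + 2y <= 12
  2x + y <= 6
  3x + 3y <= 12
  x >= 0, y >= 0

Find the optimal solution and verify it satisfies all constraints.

Feasible vertices: (0, 0), (0, 4), (2, 2), (3, 0)
Objective 4x + 6y at each vertex:
  (0, 0): 0
  (0, 4): 24
  (2, 2): 20
  (3, 0): 12
Maximum is 24 at (0, 4).
Verify constraints at (x, y) = (0, 4):
  2*0 + 2*4 = 8 <= 12
  2*0 + 1*4 = 4 <= 6
  3*0 + 3*4 = 12 <= 12 (active)
  x = 0 >= 0, y = 4 >= 0. All constraints satisfied.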